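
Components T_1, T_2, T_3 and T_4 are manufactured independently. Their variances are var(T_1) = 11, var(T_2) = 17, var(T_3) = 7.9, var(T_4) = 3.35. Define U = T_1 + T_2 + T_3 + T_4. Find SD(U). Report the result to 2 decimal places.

6.26

By independence, var(U) = (1)²var(T_1) + (1)²var(T_2) + (1)²var(T_3) + (1)²var(T_4)
= (1)²·11 + (1)²·17 + (1)²·7.9 + (1)²·3.35 = 39.25
SD(U) = √39.25 ≈ 6.26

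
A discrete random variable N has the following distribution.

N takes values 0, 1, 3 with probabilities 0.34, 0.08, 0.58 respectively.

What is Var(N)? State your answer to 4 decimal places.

E[N] = (0)(0.34) + (1)(0.08) + (3)(0.58) = 1.82
E[N²] = (0)²(0.34) + (1)²(0.08) + (3)²(0.58) = 5.3
Var(N) = E[N²] − (E[N])² = 5.3 − (1.82)² = 1.9876

1.9876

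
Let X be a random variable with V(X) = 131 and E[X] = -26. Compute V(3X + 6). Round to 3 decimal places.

1179.000

V(3X + 6) = (3)²·V(X) = 9·131 = 1179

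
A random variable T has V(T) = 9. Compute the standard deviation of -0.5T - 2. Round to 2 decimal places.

1.50

V(-0.5T - 2) = (-0.5)²·9 = 2.25
SD(-0.5T - 2) = √2.25 ≈ 1.50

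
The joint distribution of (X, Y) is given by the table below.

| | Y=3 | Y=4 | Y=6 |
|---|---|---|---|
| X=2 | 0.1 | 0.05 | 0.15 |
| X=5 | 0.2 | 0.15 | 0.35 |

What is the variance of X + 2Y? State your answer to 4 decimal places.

E[X] = 4.1,  E[Y] = 4.7,  E[XY] = 19.3
V(X) = 18.7 − (4.1)² = 1.89;  V(Y) = 23.9 − (4.7)² = 1.81
cov(X,Y) = 19.3 − (4.1)(4.7) = 0.03
V(X + 2Y) = (1)²·1.89 + (2)²·1.81 + 2·(1)·(2)·0.03 = 9.25

9.2500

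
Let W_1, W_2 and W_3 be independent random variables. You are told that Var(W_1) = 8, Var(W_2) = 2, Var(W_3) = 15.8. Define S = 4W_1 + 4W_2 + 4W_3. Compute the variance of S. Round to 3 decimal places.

By independence, Var(S) = (4)²Var(W_1) + (4)²Var(W_2) + (4)²Var(W_3)
= (4)²·8 + (4)²·2 + (4)²·15.8 = 412.8

412.800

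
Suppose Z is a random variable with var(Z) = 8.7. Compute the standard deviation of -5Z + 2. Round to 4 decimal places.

var(-5Z + 2) = (-5)²·8.7 = 217.5
SD(-5Z + 2) = √217.5 ≈ 14.7479

14.7479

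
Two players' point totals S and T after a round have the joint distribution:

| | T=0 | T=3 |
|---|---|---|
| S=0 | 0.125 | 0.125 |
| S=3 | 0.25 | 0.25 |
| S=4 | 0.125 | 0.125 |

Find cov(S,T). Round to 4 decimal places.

E[S] = 2.5,  E[T] = 1.5
E[ST] = 3.75
cov(S,T) = E[ST] − E[S]E[T] = 3.75 − (2.5)(1.5) = 0

0.0000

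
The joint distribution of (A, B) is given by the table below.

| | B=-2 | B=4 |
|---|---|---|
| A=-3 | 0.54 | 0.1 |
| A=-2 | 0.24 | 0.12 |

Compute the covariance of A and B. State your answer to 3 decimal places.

0.245

E[A] = -2.64,  E[B] = -0.68
E[AB] = 2.04
Cov(A,B) = E[AB] − E[A]E[B] = 2.04 − (-2.64)(-0.68) = 0.2448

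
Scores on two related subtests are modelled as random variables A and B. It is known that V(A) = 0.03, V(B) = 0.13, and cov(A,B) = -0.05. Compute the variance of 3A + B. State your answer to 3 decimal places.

V(3A + B) = (3)²·V(A) + (1)²·V(B) + 2·(3)·(1)·cov(A,B)
= 9·0.03 + 1·0.13 + 6·-0.05 = 0.1

0.100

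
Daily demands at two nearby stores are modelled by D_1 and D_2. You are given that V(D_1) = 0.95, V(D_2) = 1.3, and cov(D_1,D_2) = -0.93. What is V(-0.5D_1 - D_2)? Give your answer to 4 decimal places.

V(-0.5D_1 - D_2) = (-0.5)²·V(D_1) + (-1)²·V(D_2) + 2·(-0.5)·(-1)·cov(D_1,D_2)
= 0.25·0.95 + 1·1.3 + 1·-0.93 = 0.6075

0.6075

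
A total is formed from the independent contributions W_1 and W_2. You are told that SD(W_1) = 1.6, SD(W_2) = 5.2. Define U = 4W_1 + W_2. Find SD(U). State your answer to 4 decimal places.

8.2462

var(W_1) = 2.56, var(W_2) = 27.04
By independence, var(U) = (4)²var(W_1) + (1)²var(W_2)
= (4)²·2.56 + (1)²·27.04 = 68
SD(U) = √68 ≈ 8.2462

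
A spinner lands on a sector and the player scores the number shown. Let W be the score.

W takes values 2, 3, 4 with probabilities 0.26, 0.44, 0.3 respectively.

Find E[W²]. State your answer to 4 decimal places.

E[W²] = (2)²(0.26) + (3)²(0.44) + (4)²(0.3) = 9.8

9.8000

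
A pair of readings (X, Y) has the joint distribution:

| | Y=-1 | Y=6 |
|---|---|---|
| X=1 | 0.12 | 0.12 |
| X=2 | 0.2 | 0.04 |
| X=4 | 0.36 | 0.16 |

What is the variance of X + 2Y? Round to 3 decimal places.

E[X] = 2.8,  E[Y] = 1.24,  E[XY] = 3.08
var(X) = 9.52 − (2.8)² = 1.68;  var(Y) = 12.2 − (1.24)² = 10.6624
cov(X,Y) = 3.08 − (2.8)(1.24) = -0.392
var(X + 2Y) = (1)²·1.68 + (2)²·10.6624 + 2·(1)·(2)·-0.392 = 42.7616

42.762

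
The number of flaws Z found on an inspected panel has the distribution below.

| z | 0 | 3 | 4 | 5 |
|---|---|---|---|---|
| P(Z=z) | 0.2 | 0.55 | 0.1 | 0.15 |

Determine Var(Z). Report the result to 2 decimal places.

2.46

E[Z] = (0)(0.2) + (3)(0.55) + (4)(0.1) + (5)(0.15) = 2.8
E[Z²] = (0)²(0.2) + (3)²(0.55) + (4)²(0.1) + (5)²(0.15) = 10.3
Var(Z) = E[Z²] − (E[Z])² = 10.3 − (2.8)² = 2.46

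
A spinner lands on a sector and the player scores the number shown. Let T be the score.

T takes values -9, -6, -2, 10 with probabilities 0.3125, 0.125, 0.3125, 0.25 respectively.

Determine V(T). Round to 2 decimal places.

53.21

E[T] = (-9)(0.3125) + (-6)(0.125) + (-2)(0.3125) + (10)(0.25) = -1.6875
E[T²] = (-9)²(0.3125) + (-6)²(0.125) + (-2)²(0.3125) + (10)²(0.25) = 56.0625
V(T) = E[T²] − (E[T])² = 56.0625 − (-1.6875)² = 53.21484375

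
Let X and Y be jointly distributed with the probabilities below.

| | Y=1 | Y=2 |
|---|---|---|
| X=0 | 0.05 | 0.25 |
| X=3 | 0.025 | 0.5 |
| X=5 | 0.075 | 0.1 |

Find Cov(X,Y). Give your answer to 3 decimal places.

-0.083

E[X] = 2.45,  E[Y] = 1.85
E[XY] = 4.45
Cov(X,Y) = E[XY] − E[X]E[Y] = 4.45 − (2.45)(1.85) = -0.0825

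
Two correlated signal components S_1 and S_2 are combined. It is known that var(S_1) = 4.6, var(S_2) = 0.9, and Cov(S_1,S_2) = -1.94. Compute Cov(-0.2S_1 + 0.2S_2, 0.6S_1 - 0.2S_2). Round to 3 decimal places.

-0.898

Cov(-0.2S_1 + 0.2S_2, 0.6S_1 - 0.2S_2) = (-0.2)(0.6)var(S_1) + (0.2)(-0.2)var(S_2) + [(-0.2)(-0.2) + (0.2)(0.6)]Cov(S_1,S_2)
= -0.12·4.6 + -0.04·0.9 + 0.16·-1.94 = -0.8984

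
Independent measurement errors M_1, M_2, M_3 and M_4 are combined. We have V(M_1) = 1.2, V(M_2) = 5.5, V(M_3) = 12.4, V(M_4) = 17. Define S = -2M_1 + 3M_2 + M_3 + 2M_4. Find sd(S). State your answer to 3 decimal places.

By independence, V(S) = (-2)²V(M_1) + (3)²V(M_2) + (1)²V(M_3) + (2)²V(M_4)
= (-2)²·1.2 + (3)²·5.5 + (1)²·12.4 + (2)²·17 = 134.7
sd(S) = √134.7 ≈ 11.606

11.606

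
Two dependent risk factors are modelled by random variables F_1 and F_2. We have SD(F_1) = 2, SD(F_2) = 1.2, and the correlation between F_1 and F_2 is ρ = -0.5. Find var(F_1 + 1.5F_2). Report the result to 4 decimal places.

var(F_1) = (2)² = 4;  var(F_2) = (1.2)² = 1.44
cov(F_1,F_2) = ρ·SD(F_1)·SD(F_2) = -0.5·2·1.2 = -1.2
var(F_1 + 1.5F_2) = (1)²·var(F_1) + (1.5)²·var(F_2) + 2·(1)·(1.5)·cov(F_1,F_2)
= 1·4 + 2.25·1.44 + 3·-1.2 = 3.64

3.6400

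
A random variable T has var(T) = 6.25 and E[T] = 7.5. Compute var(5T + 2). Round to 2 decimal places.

156.25

var(5T + 2) = (5)²·var(T) = 25·6.25 = 156.25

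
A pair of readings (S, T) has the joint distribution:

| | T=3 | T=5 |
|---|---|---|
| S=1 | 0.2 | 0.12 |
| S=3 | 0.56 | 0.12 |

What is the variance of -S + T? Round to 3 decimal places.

1.946

E[S] = 2.36,  E[T] = 3.48,  E[ST] = 8.04
V(S) = 6.44 − (2.36)² = 0.8704;  V(T) = 12.84 − (3.48)² = 0.7296
Cov(S,T) = 8.04 − (2.36)(3.48) = -0.1728
V(-S + T) = (-1)²·0.8704 + (1)²·0.7296 + 2·(-1)·(1)·-0.1728 = 1.9456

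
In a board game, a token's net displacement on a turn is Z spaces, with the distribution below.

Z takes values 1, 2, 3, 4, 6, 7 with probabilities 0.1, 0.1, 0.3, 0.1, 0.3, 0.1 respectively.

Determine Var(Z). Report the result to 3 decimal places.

E[Z] = (1)(0.1) + (2)(0.1) + (3)(0.3) + (4)(0.1) + (6)(0.3) + (7)(0.1) = 4.1
E[Z²] = (1)²(0.1) + (2)²(0.1) + (3)²(0.3) + (4)²(0.1) + (6)²(0.3) + (7)²(0.1) = 20.5
Var(Z) = E[Z²] − (E[Z])² = 20.5 − (4.1)² = 3.69

3.690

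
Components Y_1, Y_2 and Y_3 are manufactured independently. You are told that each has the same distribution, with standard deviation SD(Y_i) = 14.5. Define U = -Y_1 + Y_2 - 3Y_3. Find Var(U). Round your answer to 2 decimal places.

Var(Y_i) = (14.5)² = 210.25
By independence, Var(U) = (-1)²Var(Y_1) + (1)²Var(Y_2) + (-3)²Var(Y_3)
= (-1)²·210.25 + (1)²·210.25 + (-3)²·210.25 = 2312.75

2312.75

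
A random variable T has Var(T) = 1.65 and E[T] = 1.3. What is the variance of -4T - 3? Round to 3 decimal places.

26.400

Var(-4T - 3) = (-4)²·Var(T) = 16·1.65 = 26.4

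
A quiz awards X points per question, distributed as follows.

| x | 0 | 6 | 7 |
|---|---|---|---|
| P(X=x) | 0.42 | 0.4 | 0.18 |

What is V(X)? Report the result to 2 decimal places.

9.82

E[X] = (0)(0.42) + (6)(0.4) + (7)(0.18) = 3.66
E[X²] = (0)²(0.42) + (6)²(0.4) + (7)²(0.18) = 23.22
V(X) = E[X²] − (E[X])² = 23.22 − (3.66)² = 9.8244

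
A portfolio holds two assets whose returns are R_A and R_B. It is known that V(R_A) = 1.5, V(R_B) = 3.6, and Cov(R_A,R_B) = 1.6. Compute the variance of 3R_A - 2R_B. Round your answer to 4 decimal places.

8.7000

V(3R_A - 2R_B) = (3)²·V(R_A) + (-2)²·V(R_B) + 2·(3)·(-2)·Cov(R_A,R_B)
= 9·1.5 + 4·3.6 + -12·1.6 = 8.7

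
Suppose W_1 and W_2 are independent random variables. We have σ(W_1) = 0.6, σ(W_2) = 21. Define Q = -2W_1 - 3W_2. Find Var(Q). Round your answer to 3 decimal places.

3970.440

Var(W_1) = 0.36, Var(W_2) = 441
By independence, Var(Q) = (-2)²Var(W_1) + (-3)²Var(W_2)
= (-2)²·0.36 + (-3)²·441 = 3970.44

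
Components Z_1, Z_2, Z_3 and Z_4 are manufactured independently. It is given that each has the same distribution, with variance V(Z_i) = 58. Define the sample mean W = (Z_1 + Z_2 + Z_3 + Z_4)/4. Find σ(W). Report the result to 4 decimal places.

By independence, V(W) = (0.25)²V(Z_1) + (0.25)²V(Z_2) + (0.25)²V(Z_3) + (0.25)²V(Z_4)
= (0.25)²·58 + (0.25)²·58 + (0.25)²·58 + (0.25)²·58 = 14.5
σ(W) = √14.5 ≈ 3.8079

3.8079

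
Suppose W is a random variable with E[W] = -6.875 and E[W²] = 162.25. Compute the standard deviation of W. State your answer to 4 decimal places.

Var(W) = 162.25 − (-6.875)² = 114.984375
SD(W) = √114.984375 ≈ 10.7231

10.7231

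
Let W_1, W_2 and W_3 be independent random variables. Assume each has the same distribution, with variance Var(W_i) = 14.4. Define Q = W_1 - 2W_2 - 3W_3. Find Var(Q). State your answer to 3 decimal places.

By independence, Var(Q) = (1)²Var(W_1) + (-2)²Var(W_2) + (-3)²Var(W_3)
= (1)²·14.4 + (-2)²·14.4 + (-3)²·14.4 = 201.6

201.600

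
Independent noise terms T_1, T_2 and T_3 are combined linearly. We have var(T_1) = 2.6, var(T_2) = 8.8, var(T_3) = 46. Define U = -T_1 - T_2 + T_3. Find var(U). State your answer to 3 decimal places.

By independence, var(U) = (-1)²var(T_1) + (-1)²var(T_2) + (1)²var(T_3)
= (-1)²·2.6 + (-1)²·8.8 + (1)²·46 = 57.4

57.400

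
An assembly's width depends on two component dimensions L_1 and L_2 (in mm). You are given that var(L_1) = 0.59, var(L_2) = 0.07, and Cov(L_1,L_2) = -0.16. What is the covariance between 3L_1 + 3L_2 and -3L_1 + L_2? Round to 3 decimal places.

-4.140

Cov(3L_1 + 3L_2, -3L_1 + L_2) = (3)(-3)var(L_1) + (3)(1)var(L_2) + [(3)(1) + (3)(-3)]Cov(L_1,L_2)
= -9·0.59 + 3·0.07 + -6·-0.16 = -4.14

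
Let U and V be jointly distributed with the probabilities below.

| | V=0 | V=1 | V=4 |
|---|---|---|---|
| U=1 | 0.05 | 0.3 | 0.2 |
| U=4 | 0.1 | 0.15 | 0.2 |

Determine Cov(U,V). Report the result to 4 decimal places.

E[U] = 2.35,  E[V] = 2.05
E[UV] = 4.9
Cov(U,V) = E[UV] − E[U]E[V] = 4.9 − (2.35)(2.05) = 0.0825

0.0825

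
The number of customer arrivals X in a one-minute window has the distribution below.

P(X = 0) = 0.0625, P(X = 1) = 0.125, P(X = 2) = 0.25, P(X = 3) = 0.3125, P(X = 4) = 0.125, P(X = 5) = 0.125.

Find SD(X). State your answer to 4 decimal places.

E[X] = (0)(0.0625) + (1)(0.125) + (2)(0.25) + (3)(0.3125) + (4)(0.125) + (5)(0.125) = 2.6875
E[X²] = (0)²(0.0625) + (1)²(0.125) + (2)²(0.25) + (3)²(0.3125) + (4)²(0.125) + (5)²(0.125) = 9.0625
Var(X) = E[X²] − (E[X])² = 9.0625 − (2.6875)² = 1.83984375
SD(X) = √1.83984375 ≈ 1.3564

1.3564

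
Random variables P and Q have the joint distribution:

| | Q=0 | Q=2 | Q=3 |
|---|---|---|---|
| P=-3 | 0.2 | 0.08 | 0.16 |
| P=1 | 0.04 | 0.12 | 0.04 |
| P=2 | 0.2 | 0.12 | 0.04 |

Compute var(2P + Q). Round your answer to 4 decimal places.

E[P] = -0.4,  E[Q] = 1.36,  E[PQ] = -0.84
var(P) = 5.6 − (-0.4)² = 5.44;  var(Q) = 3.44 − (1.36)² = 1.5904
cov(P,Q) = -0.84 − (-0.4)(1.36) = -0.296
var(2P + Q) = (2)²·5.44 + (1)²·1.5904 + 2·(2)·(1)·-0.296 = 22.1664

22.1664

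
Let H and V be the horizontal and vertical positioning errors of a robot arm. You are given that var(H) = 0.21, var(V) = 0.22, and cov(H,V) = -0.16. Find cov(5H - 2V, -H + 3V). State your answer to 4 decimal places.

-5.0900

cov(5H - 2V, -H + 3V) = (5)(-1)var(H) + (-2)(3)var(V) + [(5)(3) + (-2)(-1)]cov(H,V)
= -5·0.21 + -6·0.22 + 17·-0.16 = -5.09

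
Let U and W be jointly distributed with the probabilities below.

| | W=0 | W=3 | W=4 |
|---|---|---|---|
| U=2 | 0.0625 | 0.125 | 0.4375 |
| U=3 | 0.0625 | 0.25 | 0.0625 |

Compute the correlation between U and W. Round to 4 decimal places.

E[U] = 2.375,  E[W] = 3.125
E[UW] = 7.25
cov(U,W) = E[UW] − E[U]E[W] = 7.25 − (2.375)(3.125) = -0.171875
var(U) = 0.234375,  var(W) = 1.609375
ρ = -0.171875 / √(0.234375·1.609375) ≈ -0.2799

-0.2799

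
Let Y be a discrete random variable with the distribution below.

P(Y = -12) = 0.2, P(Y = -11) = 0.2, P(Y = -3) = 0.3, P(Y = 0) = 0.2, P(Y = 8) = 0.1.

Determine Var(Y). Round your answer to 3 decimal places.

E[Y] = (-12)(0.2) + (-11)(0.2) + (-3)(0.3) + (0)(0.2) + (8)(0.1) = -4.7
E[Y²] = (-12)²(0.2) + (-11)²(0.2) + (-3)²(0.3) + (0)²(0.2) + (8)²(0.1) = 62.1
Var(Y) = E[Y²] − (E[Y])² = 62.1 − (-4.7)² = 40.01

40.010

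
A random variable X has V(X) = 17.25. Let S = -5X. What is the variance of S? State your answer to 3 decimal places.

431.250

V(-5X) = (-5)²·V(X) = 25·17.25 = 431.25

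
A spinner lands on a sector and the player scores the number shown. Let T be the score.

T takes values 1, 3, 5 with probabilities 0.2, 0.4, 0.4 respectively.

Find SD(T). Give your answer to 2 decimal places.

E[T] = (1)(0.2) + (3)(0.4) + (5)(0.4) = 3.4
E[T²] = (1)²(0.2) + (3)²(0.4) + (5)²(0.4) = 13.8
Var(T) = E[T²] − (E[T])² = 13.8 − (3.4)² = 2.24
SD(T) = √2.24 ≈ 1.50

1.50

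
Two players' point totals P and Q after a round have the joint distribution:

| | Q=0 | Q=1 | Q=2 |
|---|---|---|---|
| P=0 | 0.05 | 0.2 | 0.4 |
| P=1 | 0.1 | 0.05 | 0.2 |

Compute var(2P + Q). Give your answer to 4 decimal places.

E[P] = 0.35,  E[Q] = 1.45,  E[PQ] = 0.45
var(P) = 0.35 − (0.35)² = 0.2275;  var(Q) = 2.65 − (1.45)² = 0.5475
cov(P,Q) = 0.45 − (0.35)(1.45) = -0.0575
var(2P + Q) = (2)²·0.2275 + (1)²·0.5475 + 2·(2)·(1)·-0.0575 = 1.2275

1.2275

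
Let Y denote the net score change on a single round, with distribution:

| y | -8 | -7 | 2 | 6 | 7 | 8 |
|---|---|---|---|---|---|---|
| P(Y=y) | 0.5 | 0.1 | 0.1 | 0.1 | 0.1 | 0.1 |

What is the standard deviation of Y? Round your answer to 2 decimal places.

6.81

E[Y] = (-8)(0.5) + (-7)(0.1) + (2)(0.1) + (6)(0.1) + (7)(0.1) + (8)(0.1) = -2.4
E[Y²] = (-8)²(0.5) + (-7)²(0.1) + (2)²(0.1) + (6)²(0.1) + (7)²(0.1) + (8)²(0.1) = 52.2
var(Y) = E[Y²] − (E[Y])² = 52.2 − (-2.4)² = 46.44
SD(Y) = √46.44 ≈ 6.81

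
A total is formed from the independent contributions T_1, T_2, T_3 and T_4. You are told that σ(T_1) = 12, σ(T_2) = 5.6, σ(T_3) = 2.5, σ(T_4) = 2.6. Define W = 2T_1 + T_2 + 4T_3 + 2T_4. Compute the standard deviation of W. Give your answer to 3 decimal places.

Var(T_1) = 144, Var(T_2) = 31.36, Var(T_3) = 6.25, Var(T_4) = 6.76
By independence, Var(W) = (2)²Var(T_1) + (1)²Var(T_2) + (4)²Var(T_3) + (2)²Var(T_4)
= (2)²·144 + (1)²·31.36 + (4)²·6.25 + (2)²·6.76 = 734.4
σ(W) = √734.4 ≈ 27.100

27.100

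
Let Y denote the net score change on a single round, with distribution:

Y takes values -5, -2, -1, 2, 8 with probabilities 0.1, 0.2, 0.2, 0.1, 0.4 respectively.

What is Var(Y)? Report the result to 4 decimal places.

E[Y] = (-5)(0.1) + (-2)(0.2) + (-1)(0.2) + (2)(0.1) + (8)(0.4) = 2.3
E[Y²] = (-5)²(0.1) + (-2)²(0.2) + (-1)²(0.2) + (2)²(0.1) + (8)²(0.4) = 29.5
Var(Y) = E[Y²] − (E[Y])² = 29.5 − (2.3)² = 24.21

24.2100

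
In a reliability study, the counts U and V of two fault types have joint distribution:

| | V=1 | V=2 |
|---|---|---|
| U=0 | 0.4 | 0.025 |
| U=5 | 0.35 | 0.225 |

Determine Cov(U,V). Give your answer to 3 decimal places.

0.406

E[U] = 2.875,  E[V] = 1.25
E[UV] = 4
Cov(U,V) = E[UV] − E[U]E[V] = 4 − (2.875)(1.25) = 0.40625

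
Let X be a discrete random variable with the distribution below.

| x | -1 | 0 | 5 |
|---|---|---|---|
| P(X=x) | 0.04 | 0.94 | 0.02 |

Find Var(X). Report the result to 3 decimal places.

E[X] = (-1)(0.04) + (0)(0.94) + (5)(0.02) = 0.06
E[X²] = (-1)²(0.04) + (0)²(0.94) + (5)²(0.02) = 0.54
Var(X) = E[X²] − (E[X])² = 0.54 − (0.06)² = 0.5364

0.536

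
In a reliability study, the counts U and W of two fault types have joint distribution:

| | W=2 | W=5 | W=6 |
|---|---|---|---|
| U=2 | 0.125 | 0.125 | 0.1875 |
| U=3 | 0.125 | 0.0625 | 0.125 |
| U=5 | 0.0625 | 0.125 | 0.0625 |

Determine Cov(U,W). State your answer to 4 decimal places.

E[U] = 3.0625,  E[W] = 4.4375
E[UW] = 13.5625
Cov(U,W) = E[UW] − E[U]E[W] = 13.5625 − (3.0625)(4.4375) = -0.02734375

-0.0273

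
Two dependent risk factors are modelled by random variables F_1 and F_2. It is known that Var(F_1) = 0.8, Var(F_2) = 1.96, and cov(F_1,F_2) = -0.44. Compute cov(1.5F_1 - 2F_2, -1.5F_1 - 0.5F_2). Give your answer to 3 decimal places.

cov(1.5F_1 - 2F_2, -1.5F_1 - 0.5F_2) = (1.5)(-1.5)Var(F_1) + (-2)(-0.5)Var(F_2) + [(1.5)(-0.5) + (-2)(-1.5)]cov(F_1,F_2)
= -2.25·0.8 + 1·1.96 + 2.25·-0.44 = -0.83

-0.830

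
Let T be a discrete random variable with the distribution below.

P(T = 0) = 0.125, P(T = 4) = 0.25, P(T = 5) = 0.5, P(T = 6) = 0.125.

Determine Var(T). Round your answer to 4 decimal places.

2.9375

E[T] = (0)(0.125) + (4)(0.25) + (5)(0.5) + (6)(0.125) = 4.25
E[T²] = (0)²(0.125) + (4)²(0.25) + (5)²(0.5) + (6)²(0.125) = 21
Var(T) = E[T²] − (E[T])² = 21 − (4.25)² = 2.9375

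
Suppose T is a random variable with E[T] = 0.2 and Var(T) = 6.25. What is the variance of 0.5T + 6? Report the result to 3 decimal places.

Var(0.5T + 6) = (0.5)²·Var(T) = 0.25·6.25 = 1.5625

1.563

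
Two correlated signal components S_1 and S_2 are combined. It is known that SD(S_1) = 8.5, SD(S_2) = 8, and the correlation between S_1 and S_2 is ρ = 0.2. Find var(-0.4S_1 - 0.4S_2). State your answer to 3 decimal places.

var(S_1) = (8.5)² = 72.25;  var(S_2) = (8)² = 64
Cov(S_1,S_2) = ρ·SD(S_1)·SD(S_2) = 0.2·8.5·8 = 13.6
var(-0.4S_1 - 0.4S_2) = (-0.4)²·var(S_1) + (-0.4)²·var(S_2) + 2·(-0.4)·(-0.4)·Cov(S_1,S_2)
= 0.16·72.25 + 0.16·64 + 0.32·13.6 = 26.152

26.152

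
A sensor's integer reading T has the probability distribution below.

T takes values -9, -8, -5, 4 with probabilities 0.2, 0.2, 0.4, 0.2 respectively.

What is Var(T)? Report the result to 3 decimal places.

E[T] = (-9)(0.2) + (-8)(0.2) + (-5)(0.4) + (4)(0.2) = -4.6
E[T²] = (-9)²(0.2) + (-8)²(0.2) + (-5)²(0.4) + (4)²(0.2) = 42.2
Var(T) = E[T²] − (E[T])² = 42.2 − (-4.6)² = 21.04

21.040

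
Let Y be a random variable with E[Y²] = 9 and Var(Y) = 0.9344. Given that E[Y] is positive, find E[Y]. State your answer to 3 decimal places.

2.840

(E[Y])² = E[Y²] − Var(Y) = 9 − 0.9344 = 8.0656
E[Y] = √8.0656 = 2.84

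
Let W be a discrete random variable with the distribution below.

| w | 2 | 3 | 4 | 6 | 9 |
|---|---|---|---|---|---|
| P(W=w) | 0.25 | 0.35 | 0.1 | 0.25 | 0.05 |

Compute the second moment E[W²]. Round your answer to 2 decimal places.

E[W²] = (2)²(0.25) + (3)²(0.35) + (4)²(0.1) + (6)²(0.25) + (9)²(0.05) = 18.8

18.80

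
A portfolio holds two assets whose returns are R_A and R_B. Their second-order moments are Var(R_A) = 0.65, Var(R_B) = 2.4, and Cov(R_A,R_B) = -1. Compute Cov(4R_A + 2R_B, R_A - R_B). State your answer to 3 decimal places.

Cov(4R_A + 2R_B, R_A - R_B) = (4)(1)Var(R_A) + (2)(-1)Var(R_B) + [(4)(-1) + (2)(1)]Cov(R_A,R_B)
= 4·0.65 + -2·2.4 + -2·-1 = -0.2

-0.200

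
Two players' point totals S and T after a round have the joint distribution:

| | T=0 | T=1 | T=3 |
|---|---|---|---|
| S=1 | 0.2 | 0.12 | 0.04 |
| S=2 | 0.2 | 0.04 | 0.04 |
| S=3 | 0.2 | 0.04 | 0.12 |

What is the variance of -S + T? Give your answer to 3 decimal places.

1.760

E[S] = 2,  E[T] = 0.8,  E[ST] = 1.76
var(S) = 4.72 − (2)² = 0.72;  var(T) = 2 − (0.8)² = 1.36
Cov(S,T) = 1.76 − (2)(0.8) = 0.16
var(-S + T) = (-1)²·0.72 + (1)²·1.36 + 2·(-1)·(1)·0.16 = 1.76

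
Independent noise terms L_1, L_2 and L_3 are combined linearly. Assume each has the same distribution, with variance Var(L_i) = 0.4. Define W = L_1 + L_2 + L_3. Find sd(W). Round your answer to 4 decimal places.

By independence, Var(W) = (1)²Var(L_1) + (1)²Var(L_2) + (1)²Var(L_3)
= (1)²·0.4 + (1)²·0.4 + (1)²·0.4 = 1.2
sd(W) = √1.2 ≈ 1.0954

1.0954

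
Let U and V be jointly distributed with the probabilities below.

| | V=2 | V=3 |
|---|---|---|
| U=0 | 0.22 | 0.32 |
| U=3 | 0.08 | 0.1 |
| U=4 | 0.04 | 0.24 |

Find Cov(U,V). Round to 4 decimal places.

0.1644

E[U] = 1.66,  E[V] = 2.66
E[UV] = 4.58
Cov(U,V) = E[UV] − E[U]E[V] = 4.58 − (1.66)(2.66) = 0.1644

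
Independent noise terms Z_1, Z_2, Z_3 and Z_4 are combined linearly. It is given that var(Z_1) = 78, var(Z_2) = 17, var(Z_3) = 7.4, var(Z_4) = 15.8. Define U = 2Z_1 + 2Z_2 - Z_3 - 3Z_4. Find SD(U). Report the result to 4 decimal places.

By independence, var(U) = (2)²var(Z_1) + (2)²var(Z_2) + (-1)²var(Z_3) + (-3)²var(Z_4)
= (2)²·78 + (2)²·17 + (-1)²·7.4 + (-3)²·15.8 = 529.6
SD(U) = √529.6 ≈ 23.0130

23.0130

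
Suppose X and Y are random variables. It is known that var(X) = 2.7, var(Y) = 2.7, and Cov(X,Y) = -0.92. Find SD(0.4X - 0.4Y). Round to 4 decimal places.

var(0.4X - 0.4Y) = (0.4)²·var(X) + (-0.4)²·var(Y) + 2·(0.4)·(-0.4)·Cov(X,Y)
= 0.16·2.7 + 0.16·2.7 + -0.32·-0.92 = 1.1584
SD(0.4X - 0.4Y) = √1.1584 ≈ 1.0763

1.0763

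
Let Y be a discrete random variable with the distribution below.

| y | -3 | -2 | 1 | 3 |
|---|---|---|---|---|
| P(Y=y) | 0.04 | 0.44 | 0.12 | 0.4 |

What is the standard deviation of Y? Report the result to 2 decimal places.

E[Y] = (-3)(0.04) + (-2)(0.44) + (1)(0.12) + (3)(0.4) = 0.32
E[Y²] = (-3)²(0.04) + (-2)²(0.44) + (1)²(0.12) + (3)²(0.4) = 5.84
V(Y) = E[Y²] − (E[Y])² = 5.84 − (0.32)² = 5.7376
sd(Y) = √5.7376 ≈ 2.40

2.40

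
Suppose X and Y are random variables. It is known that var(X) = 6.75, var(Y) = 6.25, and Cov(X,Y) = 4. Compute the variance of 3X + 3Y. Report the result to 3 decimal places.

189.000

var(3X + 3Y) = (3)²·var(X) + (3)²·var(Y) + 2·(3)·(3)·Cov(X,Y)
= 9·6.75 + 9·6.25 + 18·4 = 189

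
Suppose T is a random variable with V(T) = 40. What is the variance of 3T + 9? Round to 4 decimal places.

360.0000

V(3T + 9) = (3)²·V(T) = 9·40 = 360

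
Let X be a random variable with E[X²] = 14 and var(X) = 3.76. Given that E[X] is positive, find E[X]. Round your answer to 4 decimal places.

(E[X])² = E[X²] − var(X) = 14 − 3.76 = 10.24
E[X] = √10.24 = 3.2

3.2000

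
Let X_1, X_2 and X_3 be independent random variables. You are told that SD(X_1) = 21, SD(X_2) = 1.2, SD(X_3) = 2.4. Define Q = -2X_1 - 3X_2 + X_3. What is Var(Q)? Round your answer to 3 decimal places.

1782.720

Var(X_1) = 441, Var(X_2) = 1.44, Var(X_3) = 5.76
By independence, Var(Q) = (-2)²Var(X_1) + (-3)²Var(X_2) + (1)²Var(X_3)
= (-2)²·441 + (-3)²·1.44 + (1)²·5.76 = 1782.72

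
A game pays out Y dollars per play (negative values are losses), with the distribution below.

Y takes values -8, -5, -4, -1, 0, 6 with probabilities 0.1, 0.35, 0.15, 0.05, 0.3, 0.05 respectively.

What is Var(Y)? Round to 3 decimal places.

10.990

E[Y] = (-8)(0.1) + (-5)(0.35) + (-4)(0.15) + (-1)(0.05) + (0)(0.3) + (6)(0.05) = -2.9
E[Y²] = (-8)²(0.1) + (-5)²(0.35) + (-4)²(0.15) + (-1)²(0.05) + (0)²(0.3) + (6)²(0.05) = 19.4
Var(Y) = E[Y²] − (E[Y])² = 19.4 − (-2.9)² = 10.99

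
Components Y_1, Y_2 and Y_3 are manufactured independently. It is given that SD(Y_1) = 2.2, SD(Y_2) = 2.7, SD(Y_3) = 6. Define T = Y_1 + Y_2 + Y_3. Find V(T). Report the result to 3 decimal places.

48.130

V(Y_1) = 4.84, V(Y_2) = 7.29, V(Y_3) = 36
By independence, V(T) = (1)²V(Y_1) + (1)²V(Y_2) + (1)²V(Y_3)
= (1)²·4.84 + (1)²·7.29 + (1)²·36 = 48.13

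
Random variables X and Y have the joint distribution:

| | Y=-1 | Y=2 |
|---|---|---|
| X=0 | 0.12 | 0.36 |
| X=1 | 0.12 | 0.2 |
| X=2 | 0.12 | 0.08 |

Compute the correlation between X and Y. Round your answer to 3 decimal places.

-0.271

E[X] = 0.72,  E[Y] = 0.92
E[XY] = 0.36
Cov(X,Y) = E[XY] − E[X]E[Y] = 0.36 − (0.72)(0.92) = -0.3024
var(X) = 0.6016,  var(Y) = 2.0736
ρ = -0.3024 / √(0.6016·2.0736) ≈ -0.271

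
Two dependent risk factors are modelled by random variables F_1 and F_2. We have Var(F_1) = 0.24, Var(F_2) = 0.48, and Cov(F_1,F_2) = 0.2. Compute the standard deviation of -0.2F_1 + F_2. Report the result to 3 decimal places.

Var(-0.2F_1 + F_2) = (-0.2)²·Var(F_1) + (1)²·Var(F_2) + 2·(-0.2)·(1)·Cov(F_1,F_2)
= 0.04·0.24 + 1·0.48 + -0.4·0.2 = 0.4096
sd(-0.2F_1 + F_2) = √0.4096 ≈ 0.640

0.640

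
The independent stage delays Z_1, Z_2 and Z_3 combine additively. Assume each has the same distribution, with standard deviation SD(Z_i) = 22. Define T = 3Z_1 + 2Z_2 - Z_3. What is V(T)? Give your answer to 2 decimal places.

V(Z_i) = (22)² = 484
By independence, V(T) = (3)²V(Z_1) + (2)²V(Z_2) + (-1)²V(Z_3)
= (3)²·484 + (2)²·484 + (-1)²·484 = 6776

6776.00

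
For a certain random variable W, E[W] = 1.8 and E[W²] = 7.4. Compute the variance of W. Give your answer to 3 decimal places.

4.160

V(W) = 7.4 − (1.8)² = 4.16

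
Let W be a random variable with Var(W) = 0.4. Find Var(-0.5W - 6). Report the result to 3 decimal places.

0.100

Var(-0.5W - 6) = (-0.5)²·Var(W) = 0.25·0.4 = 0.1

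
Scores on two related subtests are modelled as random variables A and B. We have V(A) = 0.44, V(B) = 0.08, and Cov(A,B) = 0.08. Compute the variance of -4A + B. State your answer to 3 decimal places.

V(-4A + B) = (-4)²·V(A) + (1)²·V(B) + 2·(-4)·(1)·Cov(A,B)
= 16·0.44 + 1·0.08 + -8·0.08 = 6.48

6.480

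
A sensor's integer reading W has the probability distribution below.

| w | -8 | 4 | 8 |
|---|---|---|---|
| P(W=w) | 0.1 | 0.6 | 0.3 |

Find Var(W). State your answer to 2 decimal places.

19.20

E[W] = (-8)(0.1) + (4)(0.6) + (8)(0.3) = 4
E[W²] = (-8)²(0.1) + (4)²(0.6) + (8)²(0.3) = 35.2
Var(W) = E[W²] − (E[W])² = 35.2 − (4)² = 19.2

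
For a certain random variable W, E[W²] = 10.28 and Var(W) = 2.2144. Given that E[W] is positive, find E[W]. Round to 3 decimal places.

(E[W])² = E[W²] − Var(W) = 10.28 − 2.2144 = 8.0656
E[W] = √8.0656 = 2.84

2.840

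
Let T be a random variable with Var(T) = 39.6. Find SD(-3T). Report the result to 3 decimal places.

18.879

Var(-3T) = (-3)²·39.6 = 356.4
SD(-3T) = √356.4 ≈ 18.879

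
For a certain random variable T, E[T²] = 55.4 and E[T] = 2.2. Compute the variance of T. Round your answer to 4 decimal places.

50.5600

V(T) = 55.4 − (2.2)² = 50.56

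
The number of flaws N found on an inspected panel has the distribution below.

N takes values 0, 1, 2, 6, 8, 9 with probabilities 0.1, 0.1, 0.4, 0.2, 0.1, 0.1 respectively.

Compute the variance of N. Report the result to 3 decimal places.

8.960

E[N] = (0)(0.1) + (1)(0.1) + (2)(0.4) + (6)(0.2) + (8)(0.1) + (9)(0.1) = 3.8
E[N²] = (0)²(0.1) + (1)²(0.1) + (2)²(0.4) + (6)²(0.2) + (8)²(0.1) + (9)²(0.1) = 23.4
var(N) = E[N²] − (E[N])² = 23.4 − (3.8)² = 8.96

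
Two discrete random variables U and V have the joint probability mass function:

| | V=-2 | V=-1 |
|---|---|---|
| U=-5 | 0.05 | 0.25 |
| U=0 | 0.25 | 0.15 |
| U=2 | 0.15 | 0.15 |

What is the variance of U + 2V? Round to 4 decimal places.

7.0600

E[U] = -0.9,  E[V] = -1.45,  E[UV] = 0.85
Var(U) = 8.7 − (-0.9)² = 7.89;  Var(V) = 2.35 − (-1.45)² = 0.2475
Cov(U,V) = 0.85 − (-0.9)(-1.45) = -0.455
Var(U + 2V) = (1)²·7.89 + (2)²·0.2475 + 2·(1)·(2)·-0.455 = 7.06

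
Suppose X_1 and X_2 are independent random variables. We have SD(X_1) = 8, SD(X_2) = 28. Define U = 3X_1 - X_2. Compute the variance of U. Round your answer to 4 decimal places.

1360.0000

Var(X_1) = 64, Var(X_2) = 784
By independence, Var(U) = (3)²Var(X_1) + (-1)²Var(X_2)
= (3)²·64 + (-1)²·784 = 1360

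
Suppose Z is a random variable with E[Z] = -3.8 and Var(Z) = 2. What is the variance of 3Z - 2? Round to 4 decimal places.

18.0000

Var(3Z - 2) = (3)²·Var(Z) = 9·2 = 18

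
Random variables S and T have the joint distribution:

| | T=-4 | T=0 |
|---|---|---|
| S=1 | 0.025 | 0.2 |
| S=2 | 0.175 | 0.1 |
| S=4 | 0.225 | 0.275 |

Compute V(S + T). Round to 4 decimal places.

E[S] = 2.775,  E[T] = -1.7,  E[ST] = -5.1
V(S) = 9.325 − (2.775)² = 1.624375;  V(T) = 6.8 − (-1.7)² = 3.91
Cov(S,T) = -5.1 − (2.775)(-1.7) = -0.3825
V(S + T) = (1)²·1.624375 + (1)²·3.91 + 2·(1)·(1)·-0.3825 = 4.769375

4.7694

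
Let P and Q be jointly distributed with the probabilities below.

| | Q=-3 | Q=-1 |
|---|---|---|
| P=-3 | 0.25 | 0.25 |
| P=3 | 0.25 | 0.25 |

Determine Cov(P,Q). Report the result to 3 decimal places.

0.000

E[P] = 0,  E[Q] = -2
E[PQ] = 0
Cov(P,Q) = E[PQ] − E[P]E[Q] = 0 − (0)(-2) = 0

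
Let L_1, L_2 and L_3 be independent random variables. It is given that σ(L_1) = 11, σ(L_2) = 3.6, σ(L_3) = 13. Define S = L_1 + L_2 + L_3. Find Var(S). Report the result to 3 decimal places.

302.960

Var(L_1) = 121, Var(L_2) = 12.96, Var(L_3) = 169
By independence, Var(S) = (1)²Var(L_1) + (1)²Var(L_2) + (1)²Var(L_3)
= (1)²·121 + (1)²·12.96 + (1)²·169 = 302.96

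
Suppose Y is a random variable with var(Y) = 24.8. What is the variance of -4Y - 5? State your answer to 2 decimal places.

396.80

var(-4Y - 5) = (-4)²·var(Y) = 16·24.8 = 396.8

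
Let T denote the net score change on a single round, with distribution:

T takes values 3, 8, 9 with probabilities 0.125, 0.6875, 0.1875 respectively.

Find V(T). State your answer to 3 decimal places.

3.121

E[T] = (3)(0.125) + (8)(0.6875) + (9)(0.1875) = 7.5625
E[T²] = (3)²(0.125) + (8)²(0.6875) + (9)²(0.1875) = 60.3125
V(T) = E[T²] − (E[T])² = 60.3125 − (7.5625)² = 3.12109375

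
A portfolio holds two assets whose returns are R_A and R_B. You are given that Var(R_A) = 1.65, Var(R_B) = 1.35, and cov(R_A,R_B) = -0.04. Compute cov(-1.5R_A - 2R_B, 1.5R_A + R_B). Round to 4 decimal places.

-6.2325

cov(-1.5R_A - 2R_B, 1.5R_A + R_B) = (-1.5)(1.5)Var(R_A) + (-2)(1)Var(R_B) + [(-1.5)(1) + (-2)(1.5)]cov(R_A,R_B)
= -2.25·1.65 + -2·1.35 + -4.5·-0.04 = -6.2325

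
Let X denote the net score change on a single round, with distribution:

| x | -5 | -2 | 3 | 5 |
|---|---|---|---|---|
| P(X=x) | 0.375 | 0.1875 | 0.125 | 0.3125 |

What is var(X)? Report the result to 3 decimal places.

18.965

E[X] = (-5)(0.375) + (-2)(0.1875) + (3)(0.125) + (5)(0.3125) = -0.3125
E[X²] = (-5)²(0.375) + (-2)²(0.1875) + (3)²(0.125) + (5)²(0.3125) = 19.0625
var(X) = E[X²] − (E[X])² = 19.0625 − (-0.3125)² = 18.96484375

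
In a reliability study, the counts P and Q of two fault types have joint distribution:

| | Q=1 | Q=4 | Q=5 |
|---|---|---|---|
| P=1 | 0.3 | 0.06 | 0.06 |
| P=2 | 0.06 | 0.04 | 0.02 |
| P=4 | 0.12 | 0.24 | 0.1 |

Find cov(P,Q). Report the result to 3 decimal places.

0.950

E[P] = 2.5,  E[Q] = 2.74
E[PQ] = 7.8
cov(P,Q) = E[PQ] − E[P]E[Q] = 7.8 − (2.5)(2.74) = 0.95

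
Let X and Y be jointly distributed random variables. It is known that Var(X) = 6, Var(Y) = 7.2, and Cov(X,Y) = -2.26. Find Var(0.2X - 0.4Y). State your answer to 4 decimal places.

Var(0.2X - 0.4Y) = (0.2)²·Var(X) + (-0.4)²·Var(Y) + 2·(0.2)·(-0.4)·Cov(X,Y)
= 0.04·6 + 0.16·7.2 + -0.16·-2.26 = 1.7536

1.7536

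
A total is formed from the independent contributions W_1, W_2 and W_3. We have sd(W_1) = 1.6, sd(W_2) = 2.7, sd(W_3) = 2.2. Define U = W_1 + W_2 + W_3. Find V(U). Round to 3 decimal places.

V(W_1) = 2.56, V(W_2) = 7.29, V(W_3) = 4.84
By independence, V(U) = (1)²V(W_1) + (1)²V(W_2) + (1)²V(W_3)
= (1)²·2.56 + (1)²·7.29 + (1)²·4.84 = 14.69

14.690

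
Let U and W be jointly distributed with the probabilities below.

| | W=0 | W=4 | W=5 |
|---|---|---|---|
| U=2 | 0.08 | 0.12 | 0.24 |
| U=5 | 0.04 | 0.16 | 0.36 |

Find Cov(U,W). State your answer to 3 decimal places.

0.398

E[U] = 3.68,  E[W] = 4.12
E[UW] = 15.56
Cov(U,W) = E[UW] − E[U]E[W] = 15.56 − (3.68)(4.12) = 0.3984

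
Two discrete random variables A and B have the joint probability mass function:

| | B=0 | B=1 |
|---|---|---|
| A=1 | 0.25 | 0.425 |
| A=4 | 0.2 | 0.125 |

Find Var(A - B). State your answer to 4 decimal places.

E[A] = 1.975,  E[B] = 0.55,  E[AB] = 0.925
Var(A) = 5.875 − (1.975)² = 1.974375;  Var(B) = 0.55 − (0.55)² = 0.2475
Cov(A,B) = 0.925 − (1.975)(0.55) = -0.16125
Var(A - B) = (1)²·1.974375 + (-1)²·0.2475 + 2·(1)·(-1)·-0.16125 = 2.544375

2.5444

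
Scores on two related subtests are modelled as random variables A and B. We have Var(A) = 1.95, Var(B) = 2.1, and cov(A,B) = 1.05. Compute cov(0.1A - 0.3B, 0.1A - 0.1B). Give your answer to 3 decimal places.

0.041

cov(0.1A - 0.3B, 0.1A - 0.1B) = (0.1)(0.1)Var(A) + (-0.3)(-0.1)Var(B) + [(0.1)(-0.1) + (-0.3)(0.1)]cov(A,B)
= 0.01·1.95 + 0.03·2.1 + -0.04·1.05 = 0.0405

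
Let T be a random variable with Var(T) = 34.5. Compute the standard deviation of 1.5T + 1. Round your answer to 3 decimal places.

8.811

Var(1.5T + 1) = (1.5)²·34.5 = 77.625
SD(1.5T + 1) = √77.625 ≈ 8.811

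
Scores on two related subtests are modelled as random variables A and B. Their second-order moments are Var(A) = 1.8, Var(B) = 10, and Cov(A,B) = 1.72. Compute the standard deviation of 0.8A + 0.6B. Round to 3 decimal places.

2.530

Var(0.8A + 0.6B) = (0.8)²·Var(A) + (0.6)²·Var(B) + 2·(0.8)·(0.6)·Cov(A,B)
= 0.64·1.8 + 0.36·10 + 0.96·1.72 = 6.4032
sd(0.8A + 0.6B) = √6.4032 ≈ 2.530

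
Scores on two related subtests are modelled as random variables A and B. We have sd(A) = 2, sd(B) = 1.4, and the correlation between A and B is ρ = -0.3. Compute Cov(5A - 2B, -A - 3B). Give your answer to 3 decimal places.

2.680

V(A) = (2)² = 4;  V(B) = (1.4)² = 1.96
Cov(A,B) = ρ·sd(A)·sd(B) = -0.3·2·1.4 = -0.84
Cov(5A - 2B, -A - 3B) = (5)(-1)V(A) + (-2)(-3)V(B) + [(5)(-3) + (-2)(-1)]Cov(A,B)
= -5·4 + 6·1.96 + -13·-0.84 = 2.68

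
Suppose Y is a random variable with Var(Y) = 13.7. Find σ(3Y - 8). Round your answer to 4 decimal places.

11.1041

Var(3Y - 8) = (3)²·13.7 = 123.3
σ(3Y - 8) = √123.3 ≈ 11.1041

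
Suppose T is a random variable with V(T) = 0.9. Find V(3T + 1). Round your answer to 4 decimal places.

8.1000

V(3T + 1) = (3)²·V(T) = 9·0.9 = 8.1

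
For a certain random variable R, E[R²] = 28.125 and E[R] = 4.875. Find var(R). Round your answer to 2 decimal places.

var(R) = 28.125 − (4.875)² = 4.359375

4.36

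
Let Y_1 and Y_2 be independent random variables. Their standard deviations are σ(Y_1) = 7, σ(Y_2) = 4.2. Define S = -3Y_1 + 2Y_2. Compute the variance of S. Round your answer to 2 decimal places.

V(Y_1) = 49, V(Y_2) = 17.64
By independence, V(S) = (-3)²V(Y_1) + (2)²V(Y_2)
= (-3)²·49 + (2)²·17.64 = 511.56

511.56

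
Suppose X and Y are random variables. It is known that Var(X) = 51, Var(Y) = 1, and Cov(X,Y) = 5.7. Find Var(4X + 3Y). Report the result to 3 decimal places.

Var(4X + 3Y) = (4)²·Var(X) + (3)²·Var(Y) + 2·(4)·(3)·Cov(X,Y)
= 16·51 + 9·1 + 24·5.7 = 961.8

961.800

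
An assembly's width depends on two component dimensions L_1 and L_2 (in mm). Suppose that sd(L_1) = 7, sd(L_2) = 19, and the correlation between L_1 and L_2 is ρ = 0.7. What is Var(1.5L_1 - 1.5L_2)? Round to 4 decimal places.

Var(L_1) = (7)² = 49;  Var(L_2) = (19)² = 361
Cov(L_1,L_2) = ρ·sd(L_1)·sd(L_2) = 0.7·7·19 = 93.1
Var(1.5L_1 - 1.5L_2) = (1.5)²·Var(L_1) + (-1.5)²·Var(L_2) + 2·(1.5)·(-1.5)·Cov(L_1,L_2)
= 2.25·49 + 2.25·361 + -4.5·93.1 = 503.55

503.5500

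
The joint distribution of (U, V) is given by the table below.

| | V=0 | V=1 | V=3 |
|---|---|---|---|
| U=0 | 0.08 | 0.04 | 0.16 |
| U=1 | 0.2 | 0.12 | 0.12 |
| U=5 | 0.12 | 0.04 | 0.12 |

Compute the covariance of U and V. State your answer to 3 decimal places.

E[U] = 1.84,  E[V] = 1.4
E[UV] = 2.48
Cov(U,V) = E[UV] − E[U]E[V] = 2.48 − (1.84)(1.4) = -0.096

-0.096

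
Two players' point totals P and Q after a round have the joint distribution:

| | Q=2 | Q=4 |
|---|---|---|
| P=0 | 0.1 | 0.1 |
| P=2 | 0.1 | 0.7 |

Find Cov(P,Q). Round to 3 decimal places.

E[P] = 1.6,  E[Q] = 3.6
E[PQ] = 6
Cov(P,Q) = E[PQ] − E[P]E[Q] = 6 − (1.6)(3.6) = 0.24

0.240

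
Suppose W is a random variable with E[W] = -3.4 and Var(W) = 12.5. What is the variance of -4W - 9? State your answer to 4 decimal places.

Var(-4W - 9) = (-4)²·Var(W) = 16·12.5 = 200

200.0000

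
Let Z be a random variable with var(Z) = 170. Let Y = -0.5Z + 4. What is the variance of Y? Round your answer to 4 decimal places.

var(-0.5Z + 4) = (-0.5)²·var(Z) = 0.25·170 = 42.5

42.5000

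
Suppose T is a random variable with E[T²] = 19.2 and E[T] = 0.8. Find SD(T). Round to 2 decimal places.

V(T) = 19.2 − (0.8)² = 18.56
SD(T) = √18.56 ≈ 4.31

4.31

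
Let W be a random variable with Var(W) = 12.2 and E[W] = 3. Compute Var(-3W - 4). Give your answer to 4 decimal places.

Var(-3W - 4) = (-3)²·Var(W) = 9·12.2 = 109.8

109.8000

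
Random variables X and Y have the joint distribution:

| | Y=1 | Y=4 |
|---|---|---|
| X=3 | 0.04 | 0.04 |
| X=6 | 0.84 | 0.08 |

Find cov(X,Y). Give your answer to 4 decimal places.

E[X] = 5.76,  E[Y] = 1.36
E[XY] = 7.56
cov(X,Y) = E[XY] − E[X]E[Y] = 7.56 − (5.76)(1.36) = -0.2736

-0.2736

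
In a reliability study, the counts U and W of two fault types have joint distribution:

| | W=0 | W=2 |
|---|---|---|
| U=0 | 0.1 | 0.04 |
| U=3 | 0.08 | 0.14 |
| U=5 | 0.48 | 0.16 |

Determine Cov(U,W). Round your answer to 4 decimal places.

E[U] = 3.86,  E[W] = 0.68
E[UW] = 2.44
Cov(U,W) = E[UW] − E[U]E[W] = 2.44 − (3.86)(0.68) = -0.1848

-0.1848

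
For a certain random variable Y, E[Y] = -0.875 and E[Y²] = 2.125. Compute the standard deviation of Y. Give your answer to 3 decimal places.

1.166

Var(Y) = 2.125 − (-0.875)² = 1.359375
SD(Y) = √1.359375 ≈ 1.166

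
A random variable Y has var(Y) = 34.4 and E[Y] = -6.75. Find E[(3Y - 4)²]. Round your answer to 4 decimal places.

897.6625

E[3Y - 4] = 3·-6.75 − 4 = -24.25
var(3Y - 4) = (3)²·34.4 = 309.6
E[(3Y - 4)²] = var((3Y - 4)) + (E[(3Y - 4)])² = 309.6 + (-24.25)² = 897.6625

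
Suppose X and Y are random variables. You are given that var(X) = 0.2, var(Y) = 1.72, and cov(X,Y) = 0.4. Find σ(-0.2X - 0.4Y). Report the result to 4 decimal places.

0.5892

var(-0.2X - 0.4Y) = (-0.2)²·var(X) + (-0.4)²·var(Y) + 2·(-0.2)·(-0.4)·cov(X,Y)
= 0.04·0.2 + 0.16·1.72 + 0.16·0.4 = 0.3472
σ(-0.2X - 0.4Y) = √0.3472 ≈ 0.5892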